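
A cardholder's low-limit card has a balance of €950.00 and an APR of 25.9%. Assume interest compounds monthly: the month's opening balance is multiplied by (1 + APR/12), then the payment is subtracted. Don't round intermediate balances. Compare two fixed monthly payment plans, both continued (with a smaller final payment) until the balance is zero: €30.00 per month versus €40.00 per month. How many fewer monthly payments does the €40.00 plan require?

20 fewer payments

Monthly rate r = 25.9%/12 = 2.15833% = 0.0215833.
At €30.00/mo: n = ⌈−ln(1 − rB₀/P)/ln(1+r)⌉ = 54 payments (last €26.16); total interest = total paid − €950.00 = €666.16.
At €40.00/mo: 34 payments (last €26.33); total interest €396.33.
Payments saved = 54 − 34 = 20.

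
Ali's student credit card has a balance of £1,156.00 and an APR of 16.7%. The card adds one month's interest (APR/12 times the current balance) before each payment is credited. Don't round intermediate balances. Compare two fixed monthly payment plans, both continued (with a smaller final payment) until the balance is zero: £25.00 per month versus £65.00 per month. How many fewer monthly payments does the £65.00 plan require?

54 fewer payments

Monthly rate r = 16.7%/12 = 1.39167% = 0.0139167.
At £25.00/mo: n = ⌈−ln(1 − rB₀/P)/ln(1+r)⌉ = 75 payments (last £15.79); total interest = total paid − £1,156.00 = £709.79.
At £65.00/mo: 21 payments (last £37.47); total interest £181.47.
Payments saved = 75 − 21 = 54.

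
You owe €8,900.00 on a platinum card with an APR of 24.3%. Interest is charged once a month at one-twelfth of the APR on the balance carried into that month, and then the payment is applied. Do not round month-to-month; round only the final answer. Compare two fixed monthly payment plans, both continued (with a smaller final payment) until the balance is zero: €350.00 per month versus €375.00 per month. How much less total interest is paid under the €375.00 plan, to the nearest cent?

€376.32

Monthly rate r = 24.3%/12 = 2.025% = 0.02025.
At €350.00/mo: n = ⌈−ln(1 − rB₀/P)/ln(1+r)⌉ = 37 payments (last €30.69); total interest = total paid − €8,900.00 = €3,730.69.
At €375.00/mo: 33 payments (last €254.37); total interest €3,354.37.
Interest saved = €3,730.69 − €3,354.37 = €376.32.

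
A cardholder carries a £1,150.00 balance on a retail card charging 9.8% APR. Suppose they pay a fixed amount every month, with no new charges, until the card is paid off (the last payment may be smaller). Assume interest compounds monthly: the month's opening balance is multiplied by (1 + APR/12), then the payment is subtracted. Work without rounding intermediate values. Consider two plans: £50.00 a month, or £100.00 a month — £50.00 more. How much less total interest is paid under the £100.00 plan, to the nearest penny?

£66.41

Monthly rate r = 9.8%/12 = 0.816667% = 0.00816667.
At £50.00/mo: n = ⌈−ln(1 − rB₀/P)/ln(1+r)⌉ = 26 payments (last £29.02); total interest = total paid − £1,150.00 = £129.02.
At £100.00/mo: 13 payments (last £12.61); total interest £62.61.
Interest saved = £129.02 − £62.61 = £66.41.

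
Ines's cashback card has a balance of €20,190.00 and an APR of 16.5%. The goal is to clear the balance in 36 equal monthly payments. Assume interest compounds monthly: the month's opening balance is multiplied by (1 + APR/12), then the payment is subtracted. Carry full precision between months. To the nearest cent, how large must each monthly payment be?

Monthly rate r = 16.5%/12 = 1.375% = 0.01375.
Level-payment amortization: P = B₀·r / (1 − (1+r)^(−n)) = 20190.00·0.01375 / (1 − 1.01375^(−36)).
Denominator 1 − (1+r)^(−36) = 0.388369999.
P = 277.613 / 0.388369999 ≈ 714.81.

€714.81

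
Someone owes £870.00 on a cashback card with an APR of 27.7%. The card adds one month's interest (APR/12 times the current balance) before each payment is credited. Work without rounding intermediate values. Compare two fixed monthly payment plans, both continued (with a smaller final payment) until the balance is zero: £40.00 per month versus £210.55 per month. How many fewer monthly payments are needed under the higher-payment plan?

26 fewer payments

Monthly rate r = 27.7%/12 = 2.30833% = 0.0230833.
At £40.00/mo: n = ⌈−ln(1 − rB₀/P)/ln(1+r)⌉ = 31 payments (last £22.29); total interest = total paid − £870.00 = £352.29.
At £210.55/mo: 5 payments (last £83.22); total interest £55.42.
Payments saved = 31 − 5 = 26.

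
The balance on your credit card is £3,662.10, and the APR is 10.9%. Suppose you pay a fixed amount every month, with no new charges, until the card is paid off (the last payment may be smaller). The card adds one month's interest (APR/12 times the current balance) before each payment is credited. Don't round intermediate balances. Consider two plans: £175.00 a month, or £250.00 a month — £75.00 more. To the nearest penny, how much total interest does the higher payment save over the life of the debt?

Monthly rate r = 10.9%/12 = 0.908333% = 0.00908333.
At £175.00/mo: n = ⌈−ln(1 − rB₀/P)/ln(1+r)⌉ = 24 payments (last £55.27); total interest = total paid − £3,662.10 = £418.17.
At £250.00/mo: 16 payments (last £197.77); total interest £285.67.
Interest saved = £418.17 − £285.67 = £132.50.

£132.50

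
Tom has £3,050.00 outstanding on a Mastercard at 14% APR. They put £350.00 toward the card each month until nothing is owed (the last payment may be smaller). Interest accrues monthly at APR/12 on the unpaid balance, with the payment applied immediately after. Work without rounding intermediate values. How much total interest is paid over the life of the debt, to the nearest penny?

£185.52

Monthly rate r = 14%/12 = 1.16667% = 0.0116667.
Payoff takes n = ⌈−ln(1 − rB₀/P)/ln(1+r)⌉ = ⌈9.243⌉ = 10 payments; the last is £85.52.
Total paid = 9·£350.00 + £85.52 = £3,235.52.
Total interest = total paid − principal = £3,235.52 − £3,050.00 = £185.52.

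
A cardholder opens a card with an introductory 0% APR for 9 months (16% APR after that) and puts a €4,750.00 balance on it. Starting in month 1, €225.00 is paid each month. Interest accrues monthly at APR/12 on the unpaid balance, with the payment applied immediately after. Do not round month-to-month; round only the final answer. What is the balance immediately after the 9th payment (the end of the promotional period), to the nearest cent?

Promo months 1–9 at r₀ = 0%/12 = 0; months 10+ at r₁ = 16%/12 = 0.0133333.
After month 9 (no interest yet): B = €4,750.00 − 9·€225.00 = €2,725.00.

€2,725.00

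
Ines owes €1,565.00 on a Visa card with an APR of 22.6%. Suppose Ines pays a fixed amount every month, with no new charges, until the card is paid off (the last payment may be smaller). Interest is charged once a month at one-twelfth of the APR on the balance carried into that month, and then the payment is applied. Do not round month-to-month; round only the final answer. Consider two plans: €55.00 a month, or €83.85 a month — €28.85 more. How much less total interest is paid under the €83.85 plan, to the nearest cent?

Monthly rate r = 22.6%/12 = 1.88333% = 0.0188333.
At €55.00/mo: n = ⌈−ln(1 − rB₀/P)/ln(1+r)⌉ = 42 payments (last €7.89); total interest = total paid − €1,565.00 = €697.89.
At €83.85/mo: 24 payments (last €17.98); total interest €381.53.
Interest saved = €697.89 − €381.53 = €316.36.

€316.36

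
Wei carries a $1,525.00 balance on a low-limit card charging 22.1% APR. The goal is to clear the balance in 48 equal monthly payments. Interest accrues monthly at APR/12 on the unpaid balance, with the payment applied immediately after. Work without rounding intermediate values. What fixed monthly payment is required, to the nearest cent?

Monthly rate r = 22.1%/12 = 1.84167% = 0.0184167.
Level-payment amortization: P = B₀·r / (1 − (1+r)^(−n)) = 1525.00·0.0184167 / (1 − 1.01842^(−48)).
Denominator 1 − (1+r)^(−48) = 0.583537316.
P = 28.0854 / 0.583537316 ≈ 48.13.

$48.13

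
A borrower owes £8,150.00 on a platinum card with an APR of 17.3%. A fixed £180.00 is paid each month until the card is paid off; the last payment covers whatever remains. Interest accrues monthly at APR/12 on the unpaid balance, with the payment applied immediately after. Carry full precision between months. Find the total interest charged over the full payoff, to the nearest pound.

Monthly rate r = 17.3%/12 = 1.44167% = 0.0144167.
Payoff takes n = ⌈−ln(1 − rB₀/P)/ln(1+r)⌉ = ⌈73.896⌉ = 74 payments; the last is £161.35.
Total paid = 73·£180.00 + £161.35 = £13,301.35.
Total interest = total paid − principal = £13,301.35 − £8,150.00 = £5,151.35.

£5,151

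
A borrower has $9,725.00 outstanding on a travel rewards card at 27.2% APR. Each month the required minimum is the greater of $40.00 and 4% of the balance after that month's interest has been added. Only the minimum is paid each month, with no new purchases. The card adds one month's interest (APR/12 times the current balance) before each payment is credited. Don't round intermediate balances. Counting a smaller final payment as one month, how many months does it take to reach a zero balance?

Monthly rate r = 27.2%/12 = 2.26667% = 0.0226667.
While 4% of the post-interest balance exceeds $40.00, each month B ← (B·(1+r))·(1 − 0.04), i.e. B shrinks by the factor (1+r)·0.96 = 0.98176.
This holds for months 1–125. Entering month 126 the balance is $973.99; 4% of the post-interest balance is now below $40.00, so the flat $40.00 minimum applies from here.
From month 126 a fixed $40.00 at rate r clears $973.99 in 36 more payments. Total: 125 + 36 = 161 months.

161 months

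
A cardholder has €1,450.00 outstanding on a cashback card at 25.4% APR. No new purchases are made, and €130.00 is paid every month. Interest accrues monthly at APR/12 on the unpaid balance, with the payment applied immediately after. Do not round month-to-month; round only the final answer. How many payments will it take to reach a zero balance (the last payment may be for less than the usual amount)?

Monthly rate r = 25.4%/12 = 2.11667% = 0.0211667.
Recurrence: B ← B·(1+r) − €130.00.
Month 1: interest €30.69; balance after payment €1,350.69.
Month 2: interest €28.59; balance after payment €1,249.28.
Closed form: n = −ln(1 − rB₀/P)/ln(1+r) = −ln(0.76391)/ln(1.02117) ≈ 12.857, so the balance reaches zero during payment 13.

13 payments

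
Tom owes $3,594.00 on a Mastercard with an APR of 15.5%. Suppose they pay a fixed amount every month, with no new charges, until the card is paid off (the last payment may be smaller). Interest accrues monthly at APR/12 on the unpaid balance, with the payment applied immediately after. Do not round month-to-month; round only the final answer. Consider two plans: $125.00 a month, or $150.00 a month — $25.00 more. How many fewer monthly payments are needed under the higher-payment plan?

Monthly rate r = 15.5%/12 = 1.29167% = 0.0129167.
At $125.00/mo: n = ⌈−ln(1 − rB₀/P)/ln(1+r)⌉ = 37 payments (last $21.60); total interest = total paid − $3,594.00 = $927.60.
At $150.00/mo: 29 payments (last $128.27); total interest $734.27.
Payments saved = 37 − 29 = 8.

8 fewer payments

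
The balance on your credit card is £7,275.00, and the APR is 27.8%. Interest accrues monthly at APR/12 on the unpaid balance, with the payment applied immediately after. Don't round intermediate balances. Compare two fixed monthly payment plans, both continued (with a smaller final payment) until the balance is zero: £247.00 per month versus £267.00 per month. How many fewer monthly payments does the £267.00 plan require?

7 fewer payments

Monthly rate r = 27.8%/12 = 2.31667% = 0.0231667.
At £247.00/mo: n = ⌈−ln(1 − rB₀/P)/ln(1+r)⌉ = 51 payments (last £17.96); total interest = total paid − £7,275.00 = £5,092.96.
At £267.00/mo: 44 payments (last £149.63); total interest £4,355.63.
Payments saved = 51 − 44 = 7.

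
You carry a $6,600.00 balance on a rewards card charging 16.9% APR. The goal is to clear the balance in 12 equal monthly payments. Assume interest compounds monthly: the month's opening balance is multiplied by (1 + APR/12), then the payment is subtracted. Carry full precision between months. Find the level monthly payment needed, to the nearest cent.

Monthly rate r = 16.9%/12 = 1.40833% = 0.0140833.
Level-payment amortization: P = B₀·r / (1 − (1+r)^(−n)) = 6600.00·0.0140833 / (1 − 1.01408^(−12)).
Denominator 1 − (1+r)^(−12) = 0.154494846.
P = 92.95 / 0.154494846 ≈ 601.64.

$601.64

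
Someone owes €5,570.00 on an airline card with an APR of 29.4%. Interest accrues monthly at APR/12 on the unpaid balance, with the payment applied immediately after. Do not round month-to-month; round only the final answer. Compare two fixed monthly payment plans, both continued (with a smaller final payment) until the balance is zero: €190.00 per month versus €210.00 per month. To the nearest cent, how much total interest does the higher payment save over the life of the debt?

Monthly rate r = 29.4%/12 = 2.45% = 0.0245.
At €190.00/mo: n = ⌈−ln(1 − rB₀/P)/ln(1+r)⌉ = 53 payments (last €63.66); total interest = total paid − €5,570.00 = €4,373.66.
At €210.00/mo: 44 payments (last €74.71); total interest €3,534.71.
Interest saved = €4,373.66 − €3,534.71 = €838.95.

€838.95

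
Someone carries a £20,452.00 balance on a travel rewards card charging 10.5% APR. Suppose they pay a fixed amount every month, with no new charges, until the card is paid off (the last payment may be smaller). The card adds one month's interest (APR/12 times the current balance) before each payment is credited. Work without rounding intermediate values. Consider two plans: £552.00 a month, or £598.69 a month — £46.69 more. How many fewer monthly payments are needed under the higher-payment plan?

Monthly rate r = 10.5%/12 = 0.875% = 0.00875.
At £552.00/mo: n = ⌈−ln(1 − rB₀/P)/ln(1+r)⌉ = 45 payments (last £540.12); total interest = total paid − £20,452.00 = £4,376.12.
At £598.69/mo: 41 payments (last £456.97); total interest £3,952.57.
Payments saved = 45 − 41 = 4.

4 fewer payments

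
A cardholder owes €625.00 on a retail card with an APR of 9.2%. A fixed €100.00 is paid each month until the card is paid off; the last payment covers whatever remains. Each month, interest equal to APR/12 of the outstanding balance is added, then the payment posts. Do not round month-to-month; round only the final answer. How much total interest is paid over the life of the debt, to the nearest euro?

Monthly rate r = 9.2%/12 = 0.766667% = 0.00766667.
Payoff takes n = ⌈−ln(1 − rB₀/P)/ln(1+r)⌉ = ⌈6.429⌉ = 7 payments; the last is €43.02.
Total paid = 6·€100.00 + €43.02 = €643.02.
Total interest = total paid − principal = €643.02 − €625.00 = €18.02.

€18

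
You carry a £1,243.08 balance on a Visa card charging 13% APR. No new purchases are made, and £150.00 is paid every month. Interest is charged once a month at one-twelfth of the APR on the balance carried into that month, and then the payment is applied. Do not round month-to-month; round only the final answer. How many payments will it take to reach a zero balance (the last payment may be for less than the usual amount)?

Monthly rate r = 13%/12 = 1.08333% = 0.0108333.
Recurrence: B ← B·(1+r) − £150.00.
Month 1: interest £13.47; balance after payment £1,106.55.
Month 2: interest £11.99; balance after payment £968.53.
Closed form: n = −ln(1 − rB₀/P)/ln(1+r) = −ln(0.91022)/ln(1.01083) ≈ 8.730, so the balance reaches zero during payment 9.

9 payments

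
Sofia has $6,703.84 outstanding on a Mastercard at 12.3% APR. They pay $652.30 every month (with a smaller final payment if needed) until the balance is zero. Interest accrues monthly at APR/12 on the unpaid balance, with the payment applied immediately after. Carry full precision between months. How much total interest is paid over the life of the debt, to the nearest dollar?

$417

Monthly rate r = 12.3%/12 = 1.025% = 0.01025.
Payoff takes n = ⌈−ln(1 − rB₀/P)/ln(1+r)⌉ = ⌈10.915⌉ = 11 payments; the last is $597.37.
Total paid = 10·$652.30 + $597.37 = $7,120.37.
Total interest = total paid − principal = $7,120.37 − $6,703.84 = $416.53.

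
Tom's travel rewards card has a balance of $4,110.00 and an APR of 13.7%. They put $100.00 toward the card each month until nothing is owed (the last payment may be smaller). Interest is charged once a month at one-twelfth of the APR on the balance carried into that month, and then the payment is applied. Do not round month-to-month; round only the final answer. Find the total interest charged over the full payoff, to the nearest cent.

$1,469.88

Monthly rate r = 13.7%/12 = 1.14167% = 0.0114167.
Payoff takes n = ⌈−ln(1 − rB₀/P)/ln(1+r)⌉ = ⌈55.798⌉ = 56 payments; the last is $79.88.
Total paid = 55·$100.00 + $79.88 = $5,579.88.
Total interest = total paid − principal = $5,579.88 − $4,110.00 = $1,469.88.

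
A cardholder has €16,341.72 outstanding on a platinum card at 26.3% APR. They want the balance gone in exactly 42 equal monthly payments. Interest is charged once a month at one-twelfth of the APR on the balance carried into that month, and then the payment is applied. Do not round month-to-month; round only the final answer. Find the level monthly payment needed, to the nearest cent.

€599.22

Monthly rate r = 26.3%/12 = 2.19167% = 0.0219167.
Level-payment amortization: P = B₀·r / (1 − (1+r)^(−n)) = 16341.72·0.0219167 / (1 − 1.02192^(−42)).
Denominator 1 − (1+r)^(−42) = 0.597700265.
P = 358.156 / 0.597700265 ≈ 599.22.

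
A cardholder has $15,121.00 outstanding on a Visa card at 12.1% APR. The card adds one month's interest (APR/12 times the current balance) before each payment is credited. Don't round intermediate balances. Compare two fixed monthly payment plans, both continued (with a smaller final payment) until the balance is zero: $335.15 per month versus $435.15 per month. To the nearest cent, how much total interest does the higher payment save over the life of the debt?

$1,562.31

Monthly rate r = 12.1%/12 = 1.00833% = 0.0100833.
At $335.15/mo: n = ⌈−ln(1 − rB₀/P)/ln(1+r)⌉ = 61 payments (last $163.19); total interest = total paid − $15,121.00 = $5,151.19.
At $435.15/mo: 43 payments (last $433.58); total interest $3,588.88.
Interest saved = $5,151.19 − $3,588.88 = $1,562.31.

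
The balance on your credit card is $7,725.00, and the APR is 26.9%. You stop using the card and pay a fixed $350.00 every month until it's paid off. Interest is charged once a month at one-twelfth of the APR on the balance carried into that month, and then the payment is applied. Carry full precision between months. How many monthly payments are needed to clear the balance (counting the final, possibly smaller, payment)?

Monthly rate r = 26.9%/12 = 2.24167% = 0.0224167.
Recurrence: B ← B·(1+r) − $350.00.
Month 1: interest $173.17; balance after payment $7,548.17.
Month 2: interest $169.20; balance after payment $7,367.37.
Closed form: n = −ln(1 − rB₀/P)/ln(1+r) = −ln(0.50523)/ln(1.02242) ≈ 30.797, so the balance reaches zero during payment 31.

31 months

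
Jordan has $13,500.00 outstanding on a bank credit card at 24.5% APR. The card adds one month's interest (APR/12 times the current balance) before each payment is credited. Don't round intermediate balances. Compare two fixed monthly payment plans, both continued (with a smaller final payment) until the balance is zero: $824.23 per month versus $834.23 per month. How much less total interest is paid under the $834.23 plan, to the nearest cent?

Monthly rate r = 24.5%/12 = 2.04167% = 0.0204167.
At $824.23/mo: n = ⌈−ln(1 − rB₀/P)/ln(1+r)⌉ = 21 payments (last $117.24); total interest = total paid − $13,500.00 = $3,101.84.
At $834.23/mo: 20 payments (last $705.14); total interest $3,055.51.
Interest saved = $3,101.84 − $3,055.51 = $46.33.

$46.33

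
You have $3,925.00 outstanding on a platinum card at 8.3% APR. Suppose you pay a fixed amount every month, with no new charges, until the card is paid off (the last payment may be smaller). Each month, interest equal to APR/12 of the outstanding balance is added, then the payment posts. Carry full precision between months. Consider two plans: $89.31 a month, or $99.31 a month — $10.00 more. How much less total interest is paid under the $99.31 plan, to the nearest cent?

Monthly rate r = 8.3%/12 = 0.691667% = 0.00691667.
At $89.31/mo: n = ⌈−ln(1 − rB₀/P)/ln(1+r)⌉ = 53 payments (last $51.12); total interest = total paid − $3,925.00 = $770.24.
At $99.31/mo: 47 payments (last $32.64); total interest $675.90.
Interest saved = $770.24 − $675.90 = $94.34.

$94.34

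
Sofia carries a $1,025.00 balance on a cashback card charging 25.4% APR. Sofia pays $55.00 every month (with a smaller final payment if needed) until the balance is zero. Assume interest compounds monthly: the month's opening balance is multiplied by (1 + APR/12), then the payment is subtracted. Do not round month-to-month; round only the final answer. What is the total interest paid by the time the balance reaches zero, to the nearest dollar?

Monthly rate r = 25.4%/12 = 2.11667% = 0.0211667.
Payoff takes n = ⌈−ln(1 − rB₀/P)/ln(1+r)⌉ = ⌈23.950⌉ = 24 payments; the last is $52.28.
Total paid = 23·$55.00 + $52.28 = $1,317.28.
Total interest = total paid − principal = $1,317.28 − $1,025.00 = $292.28.

$292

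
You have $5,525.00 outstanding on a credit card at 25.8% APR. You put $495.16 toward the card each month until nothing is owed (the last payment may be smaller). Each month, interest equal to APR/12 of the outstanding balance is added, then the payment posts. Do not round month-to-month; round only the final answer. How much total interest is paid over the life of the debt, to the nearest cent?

Monthly rate r = 25.8%/12 = 2.15% = 0.0215.
Payoff takes n = ⌈−ln(1 − rB₀/P)/ln(1+r)⌉ = ⌈12.895⌉ = 13 payments; the last is $443.60.
Total paid = 12·$495.16 + $443.60 = $6,385.52.
Total interest = total paid − principal = $6,385.52 − $5,525.00 = $860.52.

$860.52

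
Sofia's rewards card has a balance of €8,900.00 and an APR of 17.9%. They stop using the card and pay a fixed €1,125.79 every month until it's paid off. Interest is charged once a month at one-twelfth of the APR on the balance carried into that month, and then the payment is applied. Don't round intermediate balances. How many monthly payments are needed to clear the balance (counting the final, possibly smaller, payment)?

Monthly rate r = 17.9%/12 = 1.49167% = 0.0149167.
Recurrence: B ← B·(1+r) − €1,125.79.
Month 1: interest €132.76; balance after payment €7,906.97.
Month 2: interest €117.95; balance after payment €6,899.12.
Closed form: n = −ln(1 − rB₀/P)/ln(1+r) = −ln(0.88208)/ln(1.01492) ≈ 8.474, so the balance reaches zero during payment 9.

9 payments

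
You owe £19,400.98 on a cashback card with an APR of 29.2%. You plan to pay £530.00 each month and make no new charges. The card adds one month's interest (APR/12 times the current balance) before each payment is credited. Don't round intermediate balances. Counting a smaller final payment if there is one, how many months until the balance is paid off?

93 months

Monthly rate r = 29.2%/12 = 2.43333% = 0.0243333.
Recurrence: B ← B·(1+r) − £530.00.
Month 1: interest £472.09; balance after payment £19,343.07.
Month 2: interest £470.68; balance after payment £19,283.75.
Closed form: n = −ln(1 − rB₀/P)/ln(1+r) = −ln(0.10926)/ln(1.02433) ≈ 92.089, so the balance reaches zero during payment 93.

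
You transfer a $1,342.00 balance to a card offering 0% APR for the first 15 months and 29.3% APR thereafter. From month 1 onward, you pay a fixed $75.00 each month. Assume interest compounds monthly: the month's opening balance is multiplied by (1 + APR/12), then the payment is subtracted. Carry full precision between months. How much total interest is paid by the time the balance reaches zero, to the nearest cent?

Promo months 1–15 at r₀ = 0%/12 = 0; months 16+ at r₁ = 29.3%/12 = 0.0244167.
After month 15 (no interest yet): B = $1,342.00 − 15·$75.00 = $217.00.
Then at r₁ with $75.00/mo: n₂ = −ln(1 − r₁·B/P)/ln(1+r₁) ≈ 3.04 → 4 more payments.
Total paid = 18·$75.00 + $2.82 = $1,352.82; interest = $1,352.82 − $1,342.00 = $10.82.

$10.82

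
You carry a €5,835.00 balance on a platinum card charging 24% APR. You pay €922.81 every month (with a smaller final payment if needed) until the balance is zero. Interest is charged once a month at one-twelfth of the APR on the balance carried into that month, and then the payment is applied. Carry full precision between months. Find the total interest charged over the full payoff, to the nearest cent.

Monthly rate r = 24%/12 = 2% = 0.02.
Payoff takes n = ⌈−ln(1 − rB₀/P)/ln(1+r)⌉ = ⌈6.828⌉ = 7 payments; the last is €764.96.
Total paid = 6·€922.81 + €764.96 = €6,301.82.
Total interest = total paid − principal = €6,301.82 − €5,835.00 = €466.82.

€466.82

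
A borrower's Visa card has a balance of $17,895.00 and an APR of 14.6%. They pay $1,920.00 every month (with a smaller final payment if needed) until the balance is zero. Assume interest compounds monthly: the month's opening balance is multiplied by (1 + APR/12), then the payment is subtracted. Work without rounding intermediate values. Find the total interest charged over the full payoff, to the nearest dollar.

Monthly rate r = 14.6%/12 = 1.21667% = 0.0121667.
Payoff takes n = ⌈−ln(1 − rB₀/P)/ln(1+r)⌉ = ⌈9.953⌉ = 10 payments; the last is $1,829.34.
Total paid = 9·$1,920.00 + $1,829.34 = $19,109.34.
Total interest = total paid − principal = $19,109.34 − $17,895.00 = $1,214.34.

$1,214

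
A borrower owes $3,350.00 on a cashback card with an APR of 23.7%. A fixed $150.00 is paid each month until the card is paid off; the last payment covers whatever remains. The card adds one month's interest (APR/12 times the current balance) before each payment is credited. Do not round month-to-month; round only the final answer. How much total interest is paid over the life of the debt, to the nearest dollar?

Monthly rate r = 23.7%/12 = 1.975% = 0.01975.
Payoff takes n = ⌈−ln(1 − rB₀/P)/ln(1+r)⌉ = ⌈29.746⌉ = 30 payments; the last is $112.16.
Total paid = 29·$150.00 + $112.16 = $4,462.16.
Total interest = total paid − principal = $4,462.16 − $3,350.00 = $1,112.16.

$1,112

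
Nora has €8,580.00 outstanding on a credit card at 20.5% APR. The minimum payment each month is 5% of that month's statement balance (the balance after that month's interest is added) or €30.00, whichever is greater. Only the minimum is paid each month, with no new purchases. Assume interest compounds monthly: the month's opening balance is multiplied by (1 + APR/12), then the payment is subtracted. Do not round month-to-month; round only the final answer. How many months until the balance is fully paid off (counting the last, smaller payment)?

103 months

Monthly rate r = 20.5%/12 = 1.70833% = 0.0170833.
While 5% of the post-interest balance exceeds €30.00, each month B ← (B·(1+r))·(1 − 0.05), i.e. B shrinks by the factor (1+r)·0.95 = 0.96623.
This holds for months 1–78. Entering month 79 the balance is €588.49; 5% of the post-interest balance is now below €30.00, so the flat €30.00 minimum applies from here.
From month 79 a fixed €30.00 at rate r clears €588.49 in 25 more payments. Total: 78 + 25 = 103 months.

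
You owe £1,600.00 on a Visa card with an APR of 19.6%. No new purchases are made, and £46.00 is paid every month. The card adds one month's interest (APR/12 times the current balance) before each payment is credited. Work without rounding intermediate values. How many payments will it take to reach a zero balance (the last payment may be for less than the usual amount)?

52 months

Monthly rate r = 19.6%/12 = 1.63333% = 0.0163333.
Recurrence: B ← B·(1+r) − £46.00.
Month 1: interest £26.13; balance after payment £1,580.13.
Month 2: interest £25.81; balance after payment £1,559.94.
Closed form: n = −ln(1 − rB₀/P)/ln(1+r) = −ln(0.43188)/ln(1.01633) ≈ 51.823, so the balance reaches zero during payment 52.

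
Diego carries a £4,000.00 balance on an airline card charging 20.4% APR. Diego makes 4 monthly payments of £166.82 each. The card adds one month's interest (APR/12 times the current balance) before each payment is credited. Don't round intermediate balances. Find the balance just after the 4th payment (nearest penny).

Monthly rate r = 20.4%/12 = 1.7% = 0.017.
Each month: B ← B·(1+r) − £166.82.
Month 1: interest £68.00; balance after payment £3,901.18.
Month 2: interest £66.32; balance after payment £3,800.68.
Month 3: interest £64.61; balance after payment £3,698.47.
Month 4: interest £62.87; balance after payment £3,594.53.

£3,594.53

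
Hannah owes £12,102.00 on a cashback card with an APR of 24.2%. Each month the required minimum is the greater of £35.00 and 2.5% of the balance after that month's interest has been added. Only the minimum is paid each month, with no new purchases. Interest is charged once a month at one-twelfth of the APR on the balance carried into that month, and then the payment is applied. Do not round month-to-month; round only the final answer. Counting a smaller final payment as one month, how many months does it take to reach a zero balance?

486 months

Monthly rate r = 24.2%/12 = 2.01667% = 0.0201667.
While 2.5% of the post-interest balance exceeds £35.00, each month B ← (B·(1+r))·(1 − 0.025), i.e. B shrinks by the factor (1+r)·0.975 = 0.99466.
This holds for months 1–407. Entering month 408 the balance is £1,370.52; 2.5% of the post-interest balance is now below £35.00, so the flat £35.00 minimum applies from here.
From month 408 a fixed £35.00 at rate r clears £1,370.52 in 79 more payments. Total: 407 + 79 = 486 months.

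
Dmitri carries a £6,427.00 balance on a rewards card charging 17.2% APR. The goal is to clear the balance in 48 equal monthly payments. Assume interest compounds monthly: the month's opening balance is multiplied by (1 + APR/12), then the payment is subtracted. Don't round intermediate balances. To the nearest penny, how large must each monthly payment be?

£186.12

Monthly rate r = 17.2%/12 = 1.43333% = 0.0143333.
Level-payment amortization: P = B₀·r / (1 − (1+r)^(−n)) = 6427.00·0.0143333 / (1 − 1.01433^(−48)).
Denominator 1 − (1+r)^(−48) = 0.494959143.
P = 92.1203 / 0.494959143 ≈ 186.12.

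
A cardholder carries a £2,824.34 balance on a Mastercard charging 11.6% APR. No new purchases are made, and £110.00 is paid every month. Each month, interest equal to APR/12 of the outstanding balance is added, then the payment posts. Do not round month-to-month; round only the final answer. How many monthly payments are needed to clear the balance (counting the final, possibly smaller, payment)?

Monthly rate r = 11.6%/12 = 0.966667% = 0.00966667.
Recurrence: B ← B·(1+r) − £110.00.
Month 1: interest £27.30; balance after payment £2,741.64.
Month 2: interest £26.50; balance after payment £2,658.14.
Closed form: n = −ln(1 − rB₀/P)/ln(1+r) = −ln(0.7518)/ln(1.00967) ≈ 29.655, so the balance reaches zero during payment 30.

30 payments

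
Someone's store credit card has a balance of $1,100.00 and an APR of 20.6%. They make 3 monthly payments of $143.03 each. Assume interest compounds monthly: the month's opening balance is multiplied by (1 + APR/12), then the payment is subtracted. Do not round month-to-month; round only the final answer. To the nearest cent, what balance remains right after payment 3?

$721.13

Monthly rate r = 20.6%/12 = 1.71667% = 0.0171667.
Each month: B ← B·(1+r) − $143.03.
Month 1: interest $18.88; balance after payment $975.85.
Month 2: interest $16.75; balance after payment $849.58.
Month 3: interest $14.58; balance after payment $721.13.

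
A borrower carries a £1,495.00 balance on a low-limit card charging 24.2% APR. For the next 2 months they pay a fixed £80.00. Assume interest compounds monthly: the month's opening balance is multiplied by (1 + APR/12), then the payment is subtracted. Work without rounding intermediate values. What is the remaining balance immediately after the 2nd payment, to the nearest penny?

Monthly rate r = 24.2%/12 = 2.01667% = 0.0201667.
Each month: B ← B·(1+r) − £80.00.
Month 1: interest £30.15; balance after payment £1,445.15.
Month 2: interest £29.14; balance after payment £1,394.29.

£1,394.29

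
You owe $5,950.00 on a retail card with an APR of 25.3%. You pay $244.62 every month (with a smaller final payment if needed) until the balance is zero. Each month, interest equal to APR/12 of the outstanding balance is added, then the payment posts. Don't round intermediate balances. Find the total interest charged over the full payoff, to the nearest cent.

Monthly rate r = 25.3%/12 = 2.10833% = 0.0210833.
Payoff takes n = ⌈−ln(1 − rB₀/P)/ln(1+r)⌉ = ⌈34.467⌉ = 35 payments; the last is $114.82.
Total paid = 34·$244.62 + $114.82 = $8,431.90.
Total interest = total paid − principal = $8,431.90 − $5,950.00 = $2,481.90.

$2,481.90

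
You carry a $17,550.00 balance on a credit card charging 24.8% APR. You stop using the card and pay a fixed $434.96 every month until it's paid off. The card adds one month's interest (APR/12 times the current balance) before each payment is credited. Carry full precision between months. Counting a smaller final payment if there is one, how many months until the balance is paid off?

88 months

Monthly rate r = 24.8%/12 = 2.06667% = 0.0206667.
Recurrence: B ← B·(1+r) − $434.96.
Month 1: interest $362.70; balance after payment $17,477.74.
Month 2: interest $361.21; balance after payment $17,403.99.
Closed form: n = −ln(1 − rB₀/P)/ln(1+r) = −ln(0.16613)/ln(1.02067) ≈ 87.748, so the balance reaches zero during payment 88.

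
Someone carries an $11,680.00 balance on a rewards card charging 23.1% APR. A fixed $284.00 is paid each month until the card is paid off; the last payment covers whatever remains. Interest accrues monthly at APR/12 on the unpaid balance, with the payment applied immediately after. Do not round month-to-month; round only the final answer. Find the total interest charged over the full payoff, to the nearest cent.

$11,686.43

Monthly rate r = 23.1%/12 = 1.925% = 0.01925.
Payoff takes n = ⌈−ln(1 − rB₀/P)/ln(1+r)⌉ = ⌈82.274⌉ = 83 payments; the last is $78.43.
Total paid = 82·$284.00 + $78.43 = $23,366.43.
Total interest = total paid − principal = $23,366.43 − $11,680.00 = $11,686.43.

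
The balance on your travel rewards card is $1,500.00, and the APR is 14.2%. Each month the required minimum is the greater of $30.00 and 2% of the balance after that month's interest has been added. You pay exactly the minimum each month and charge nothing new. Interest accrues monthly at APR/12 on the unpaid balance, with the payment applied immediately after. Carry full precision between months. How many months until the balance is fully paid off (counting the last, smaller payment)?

77 months

Monthly rate r = 14.2%/12 = 1.18333% = 0.0118333.
While 2% of the post-interest balance exceeds $30.00, each month B ← (B·(1+r))·(1 − 0.02), i.e. B shrinks by the factor (1+r)·0.98 = 0.9916.
This holds for months 1–2. Entering month 3 the balance is $1,474.90; 2% of the post-interest balance is now below $30.00, so the flat $30.00 minimum applies from here.
From month 3 a fixed $30.00 at rate r clears $1,474.90 in 75 more payments. Total: 2 + 75 = 77 months.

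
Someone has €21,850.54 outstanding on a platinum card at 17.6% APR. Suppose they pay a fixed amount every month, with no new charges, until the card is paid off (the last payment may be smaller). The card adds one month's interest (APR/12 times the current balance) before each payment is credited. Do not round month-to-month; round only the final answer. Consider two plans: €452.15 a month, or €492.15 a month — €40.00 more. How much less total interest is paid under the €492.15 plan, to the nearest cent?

€2,711.65

Monthly rate r = 17.6%/12 = 1.46667% = 0.0146667.
At €452.15/mo: n = ⌈−ln(1 − rB₀/P)/ln(1+r)⌉ = 85 payments (last €330.48); total interest = total paid − €21,850.54 = €16,460.54.
At €492.15/mo: 73 payments (last €164.63); total interest €13,748.89.
Interest saved = €16,460.54 − €13,748.89 = €2,711.65.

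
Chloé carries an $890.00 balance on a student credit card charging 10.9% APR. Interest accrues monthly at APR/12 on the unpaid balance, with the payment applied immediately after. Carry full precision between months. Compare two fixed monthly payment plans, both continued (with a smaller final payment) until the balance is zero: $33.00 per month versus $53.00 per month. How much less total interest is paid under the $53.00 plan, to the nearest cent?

$55.43

Monthly rate r = 10.9%/12 = 0.908333% = 0.00908333.
At $33.00/mo: n = ⌈−ln(1 − rB₀/P)/ln(1+r)⌉ = 32 payments (last $2.54); total interest = total paid − $890.00 = $135.54.
At $53.00/mo: 19 payments (last $16.11); total interest $80.11.
Interest saved = $135.54 − $80.11 = $55.43.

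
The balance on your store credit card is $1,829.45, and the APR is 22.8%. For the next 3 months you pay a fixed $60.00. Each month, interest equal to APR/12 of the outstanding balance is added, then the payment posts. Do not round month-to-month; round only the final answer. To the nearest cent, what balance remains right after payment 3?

Monthly rate r = 22.8%/12 = 1.9% = 0.019.
Each month: B ← B·(1+r) − $60.00.
Month 1: interest $34.76; balance after payment $1,804.21.
Month 2: interest $34.28; balance after payment $1,778.49.
Month 3: interest $33.79; balance after payment $1,752.28.

$1,752.28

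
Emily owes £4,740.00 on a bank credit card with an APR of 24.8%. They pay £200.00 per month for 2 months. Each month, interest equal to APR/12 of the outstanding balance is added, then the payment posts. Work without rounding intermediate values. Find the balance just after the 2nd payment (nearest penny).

£4,533.81

Monthly rate r = 24.8%/12 = 2.06667% = 0.0206667.
Each month: B ← B·(1+r) − £200.00.
Month 1: interest £97.96; balance after payment £4,637.96.
Month 2: interest £95.85; balance after payment £4,533.81.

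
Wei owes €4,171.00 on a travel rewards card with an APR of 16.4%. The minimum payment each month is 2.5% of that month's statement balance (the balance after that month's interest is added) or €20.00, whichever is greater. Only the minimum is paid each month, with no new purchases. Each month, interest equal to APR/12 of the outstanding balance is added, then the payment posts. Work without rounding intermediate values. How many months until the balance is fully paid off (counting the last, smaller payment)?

Monthly rate r = 16.4%/12 = 1.36667% = 0.0136667.
While 2.5% of the post-interest balance exceeds €20.00, each month B ← (B·(1+r))·(1 − 0.025), i.e. B shrinks by the factor (1+r)·0.975 = 0.98833.
This holds for months 1–142. Entering month 143 the balance is €787.06; 2.5% of the post-interest balance is now below €20.00, so the flat €20.00 minimum applies from here.
From month 143 a fixed €20.00 at rate r clears €787.06 in 57 more payments. Total: 142 + 57 = 199 months.

199 months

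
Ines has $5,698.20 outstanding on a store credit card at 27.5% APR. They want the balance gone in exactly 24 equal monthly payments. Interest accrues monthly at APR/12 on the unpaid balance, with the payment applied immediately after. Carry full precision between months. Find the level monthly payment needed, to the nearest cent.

$311.32

Monthly rate r = 27.5%/12 = 2.29167% = 0.0229167.
Level-payment amortization: P = B₀·r / (1 − (1+r)^(−n)) = 5698.20·0.0229167 / (1 − 1.02292^(−24)).
Denominator 1 − (1+r)^(−24) = 0.419457677.
P = 130.584 / 0.419457677 ≈ 311.32.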